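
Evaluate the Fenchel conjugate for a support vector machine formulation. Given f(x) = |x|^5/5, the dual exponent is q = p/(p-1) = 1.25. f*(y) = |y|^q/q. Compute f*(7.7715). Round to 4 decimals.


The conjugate exponent q satisfies 1/p + 1/q = 1.
p = 5, so q = 5/(5 - 1) = 1.25
|y|^q = 7.7715^1.25 = 12.9757
f*(7.7715) = 12.9757 / 1.25 = 10.3806


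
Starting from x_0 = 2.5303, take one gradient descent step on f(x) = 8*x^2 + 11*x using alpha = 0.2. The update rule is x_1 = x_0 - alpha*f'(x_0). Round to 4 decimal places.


We compute the gradient at x_0 and apply the update.
f'(x) = 16*x + 11
f'(2.5303) = 16*2.5303 + 11 = 51.4848
x_1 = 2.5303 - 0.2*51.4848 = -7.7667


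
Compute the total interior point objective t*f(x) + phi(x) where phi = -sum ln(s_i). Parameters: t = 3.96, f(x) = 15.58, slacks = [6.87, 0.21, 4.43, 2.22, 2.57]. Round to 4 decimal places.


Step 1: Compute log-barrier.
ln values: [1.9272, -1.5606, 1.4884, 0.7975, 0.9439]
phi = -(1.9272 - 1.5606 + 1.4884 + 0.7975 + 0.9439) = -3.5963
Step 2: Compute augmented objective.
t*f(x) = 3.96*15.58 = 61.6968
Total = 61.6968 - 3.5963 = 58.1005


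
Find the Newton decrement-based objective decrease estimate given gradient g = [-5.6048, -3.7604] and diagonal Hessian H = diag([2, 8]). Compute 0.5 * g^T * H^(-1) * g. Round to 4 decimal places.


Step 1: H is diagonal, so H^(-1) * g = [-2.8024, -0.4701].
Step 2: g^T H^(-1) g = sum_i g_i^2 / H_ii
  = (-5.6048)^2/2 + (-3.7604)^2/8
  = 15.7069 + 1.7676 = 17.4745
Step 3: Objective decrease = 0.5 * g^T H^(-1) g = 8.7372


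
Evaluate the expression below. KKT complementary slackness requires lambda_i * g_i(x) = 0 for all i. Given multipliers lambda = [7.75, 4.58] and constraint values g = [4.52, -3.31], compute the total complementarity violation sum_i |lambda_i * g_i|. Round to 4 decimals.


KKT complementary slackness check:
lambda_1 * g_1 = 7.75 * 4.52 = 35.03
lambda_2 * g_2 = 4.58 * -3.31 = -15.1598
Total violation = 35.03 + 15.1598 = 50.1898


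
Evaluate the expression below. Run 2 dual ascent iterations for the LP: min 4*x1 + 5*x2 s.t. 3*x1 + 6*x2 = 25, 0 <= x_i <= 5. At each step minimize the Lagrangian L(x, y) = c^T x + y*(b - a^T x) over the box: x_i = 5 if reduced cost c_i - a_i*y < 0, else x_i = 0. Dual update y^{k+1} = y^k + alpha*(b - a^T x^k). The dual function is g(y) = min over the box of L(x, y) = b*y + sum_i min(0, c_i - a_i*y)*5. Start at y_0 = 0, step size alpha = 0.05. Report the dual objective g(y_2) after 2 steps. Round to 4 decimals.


Dual ascent for LP: min 4*x1 + 5*x2, 3*x1 + 6*x2 = 25, 0 <= x_i <= 5
Step 1: y^k = 0.0, reduced costs: (4.0, 5.0)
  x^k = (0.0, 0.0), subgradient = b - a^T x = 25.0
  y^{k+1} = 0.0 + 0.05*25.0 = 1.25
Step 2: y^k = 1.25, reduced costs: (0.25, -2.5)
  x^k = (0.0, 5.0), subgradient = b - a^T x = -5.0
  y^{k+1} = 1.25 + 0.05*-5.0 = 1.0
Dual objective at y_2 = 1.0: reduced costs (1.0, -1.0), box minimizer x = (0.0, 5.0)
g(y_2) = b*y + (c1 - a1*y)*x1 + (c2 - a2*y)*x2 = 25*1.0 + 1.0*0.0 + (-1.0)*5.0 = 25.0 + 0.0 - 5.0 = 20.0


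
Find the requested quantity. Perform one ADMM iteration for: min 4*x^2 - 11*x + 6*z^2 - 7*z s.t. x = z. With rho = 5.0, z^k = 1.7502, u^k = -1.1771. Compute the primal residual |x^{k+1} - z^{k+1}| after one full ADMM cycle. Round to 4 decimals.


ADMM iteration with rho = 5.0, z^k = 1.7502, u^k = -1.1771
Step 1: x-update.
Minimize 4*x^2 - 11*x + (5.0/2)*(x - 1.7502 - 1.1771)^2
FOC: (2*4 + 5.0)*x = 11 + 5.0*(1.7502 + 1.1771)
x^{k+1} = 1.972
Step 2: z-update.
Minimize 6*z^2 - 7*z + (5.0/2)*(1.972 - z - 1.1771)^2
FOC: (2*6 + 5.0)*z = 7 + 5.0*(1.972 - 1.1771)
z^{k+1} = 0.6456
Step 3: u-update.
u^{k+1} = -1.1771 + 1.972 - 0.6456 = 0.1494
Step 4: Primal residual = |1.972 - 0.6456| = 1.3265


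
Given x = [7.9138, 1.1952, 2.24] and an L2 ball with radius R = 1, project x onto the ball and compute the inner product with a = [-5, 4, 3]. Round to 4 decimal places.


Step 1: Compute ||x|| (intermediates to 6 decimals).
||x|| = sqrt(7.9138^2 + 1.1952^2 + 2.24^2) = 8.311097
Step 2: Project.
Since ||x|| > R, scale = R/||x|| = 1/8.311097 = 0.120321, proj(x) = scale * x
proj(x) = [0.952196, 0.143808, 0.269519]
Step 3: Dot product.
a^T * proj(x) = -5*0.952196 + 4*0.143808 + 3*0.269519 = -3.3772


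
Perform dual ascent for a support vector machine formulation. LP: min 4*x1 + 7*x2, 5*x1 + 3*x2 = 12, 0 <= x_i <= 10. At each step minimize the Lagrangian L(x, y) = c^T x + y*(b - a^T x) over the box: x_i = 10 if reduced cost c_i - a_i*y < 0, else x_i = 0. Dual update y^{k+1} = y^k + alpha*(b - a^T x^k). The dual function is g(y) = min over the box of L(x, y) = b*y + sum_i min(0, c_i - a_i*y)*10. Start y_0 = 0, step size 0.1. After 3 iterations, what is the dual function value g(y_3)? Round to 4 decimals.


Dual ascent for LP: min 4*x1 + 7*x2, 5*x1 + 3*x2 = 12, 0 <= x_i <= 10
Step 1: y^k = 0.0, reduced costs: (4.0, 7.0)
  x^k = (0.0, 0.0), subgradient = b - a^T x = 12.0
  y^{k+1} = 0.0 + 0.1*12.0 = 1.2
Step 2: y^k = 1.2, reduced costs: (-2.0, 3.4)
  x^k = (10.0, 0.0), subgradient = b - a^T x = -38.0
  y^{k+1} = 1.2 + 0.1*-38.0 = -2.6
Step 3: y^k = -2.6, reduced costs: (17.0, 14.8)
  x^k = (0.0, 0.0), subgradient = b - a^T x = 12.0
  y^{k+1} = -2.6 + 0.1*12.0 = -1.4
Dual objective at y_3 = -1.4: reduced costs (11.0, 11.2), box minimizer x = (0.0, 0.0)
g(y_3) = b*y + (c1 - a1*y)*x1 + (c2 - a2*y)*x2 = 12*(-1.4) + 11.0*0.0 + 11.2*0.0 = -16.8 + 0.0 + 0.0 = -16.8


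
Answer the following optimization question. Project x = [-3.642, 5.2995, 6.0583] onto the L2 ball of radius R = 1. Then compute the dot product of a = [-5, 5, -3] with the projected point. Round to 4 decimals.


Step 1: Compute ||x|| (intermediates to 6 decimals).
||x|| = sqrt((-3.642)^2 + 5.2995^2 + 6.0583^2) = 8.834697
Step 2: Project.
Since ||x|| > R, scale = R/||x|| = 1/8.834697 = 0.11319, proj(x) = scale * x
proj(x) = [-0.412238, 0.59985, 0.685739]
Step 3: Dot product.
a^T * proj(x) = -5*(-0.412238) + 5*0.59985 - 3*0.685739 = 3.0032


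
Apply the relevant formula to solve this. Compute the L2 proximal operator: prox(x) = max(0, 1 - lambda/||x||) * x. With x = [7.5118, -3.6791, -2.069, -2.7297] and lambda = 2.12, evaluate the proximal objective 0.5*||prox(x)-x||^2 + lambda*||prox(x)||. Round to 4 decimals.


Step 1: Compute ||x||.
||x|| = 9.0385
Step 2: Compute scaling factor.
scale = max(0, 1 - 2.12/9.0385) = 0.7654
Step 3: prox(x) = [5.7499, -2.8162, -1.5837, -2.0894]
||prox(x)|| = 6.9185
Step 4: Proximal objective.
0.5*||prox-x||^2 = 2.2472
lambda*||prox|| = 14.6672
Total = 16.9145


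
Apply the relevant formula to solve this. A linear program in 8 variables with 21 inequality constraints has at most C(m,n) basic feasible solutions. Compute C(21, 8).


Each vertex corresponds to some choice of n active constraints out of m, so the number of vertices is at most C(m, n) = m! / (n!(m-n)!).
m = 21, n = 8
Numerator: 21 * 20 * 19 * 18 * 17 * 16 * 15 * 14
Denominator: 8! = 40320
C(21, 8) = 203490


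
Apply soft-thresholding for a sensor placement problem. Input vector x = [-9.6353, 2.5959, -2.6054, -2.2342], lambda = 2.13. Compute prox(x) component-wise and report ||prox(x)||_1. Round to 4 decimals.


Soft-thresholding with lambda = 2.13:
prox(-9.6353) = sign(-9.6353)*max(|-9.6353| - 2.13, 0) = -7.5053
prox(2.5959) = sign(2.5959)*max(|2.5959| - 2.13, 0) = 0.4659
prox(-2.6054) = sign(-2.6054)*max(|-2.6054| - 2.13, 0) = -0.4754
prox(-2.2342) = sign(-2.2342)*max(|-2.2342| - 2.13, 0) = -0.1042
prox(x) = [-7.5053, 0.4659, -0.4754, -0.1042]
||prox(x)||_1 = 7.5053 + 0.4659 + 0.4754 + 0.1042 = 8.5508


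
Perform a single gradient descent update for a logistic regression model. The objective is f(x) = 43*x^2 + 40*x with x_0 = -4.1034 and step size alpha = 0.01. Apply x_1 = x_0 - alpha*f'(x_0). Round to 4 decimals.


We compute the gradient at x_0 and apply the update.
f'(x) = 86*x + 40
f'(-4.1034) = 86*-4.1034 + 40 = -312.8924
x_1 = -4.1034 - 0.01*-312.8924 = -0.9745


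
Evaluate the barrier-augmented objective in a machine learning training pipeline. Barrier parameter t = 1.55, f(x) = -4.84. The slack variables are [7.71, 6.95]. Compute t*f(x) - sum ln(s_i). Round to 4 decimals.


Step 1: Compute log-barrier.
ln values: [2.0425, 1.9387]
phi = -(2.0425 + 1.9387) = -3.9813
Step 2: Compute augmented objective.
t*f(x) = 1.55*-4.84 = -7.502
Total = -7.502 - 3.9813 = -11.4833


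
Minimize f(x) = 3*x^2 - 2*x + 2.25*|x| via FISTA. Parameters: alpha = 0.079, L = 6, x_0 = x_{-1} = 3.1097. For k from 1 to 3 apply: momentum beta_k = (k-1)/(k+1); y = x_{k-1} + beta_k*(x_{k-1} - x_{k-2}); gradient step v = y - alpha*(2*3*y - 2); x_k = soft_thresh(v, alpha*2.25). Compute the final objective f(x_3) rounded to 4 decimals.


FISTA on f(x) = 3*x^2 - 2*x + 2.25*|x|
L = 6, alpha = 0.079
Iteration 1: beta = 0.0, y = 3.1097 + 0.0*(3.1097 - 3.1097) = 3.1097
  grad(y) = 16.6582, v = y - alpha*grad = 1.7937
  prox(v) = soft_thresh(1.7937, 0.1778) = 1.616
Iteration 2: beta = 0.3333, y = 1.616 + 0.3333*(1.616 - 3.1097) = 1.118
  grad(y) = 4.7082, v = y - alpha*grad = 0.7461
  prox(v) = soft_thresh(0.7461, 0.1778) = 0.5683
Iteration 3: beta = 0.5, y = 0.5683 + 0.5*(0.5683 - 1.616) = 0.0445
  grad(y) = -1.7328, v = y - alpha*grad = 0.1814
  prox(v) = soft_thresh(0.1814, 0.1778) = 0.0037
f(x_3) = 3*0.0037^2 - 2*0.0037 + 2.25*|0.0037| = 0.001


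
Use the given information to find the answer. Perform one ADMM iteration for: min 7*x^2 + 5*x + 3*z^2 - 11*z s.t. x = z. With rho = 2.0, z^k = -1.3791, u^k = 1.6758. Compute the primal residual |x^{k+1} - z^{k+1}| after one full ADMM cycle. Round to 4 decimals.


ADMM iteration with rho = 2.0, z^k = -1.3791, u^k = 1.6758
Step 1: x-update.
Minimize 7*x^2 + 5*x + (2.0/2)*(x + 1.3791 + 1.6758)^2
FOC: (2*7 + 2.0)*x = -5 + 2.0*(-1.3791 - 1.6758)
x^{k+1} = -0.6944
Step 2: z-update.
Minimize 3*z^2 - 11*z + (2.0/2)*(-0.6944 - z + 1.6758)^2
FOC: (2*3 + 2.0)*z = 11 + 2.0*(-0.6944 + 1.6758)
z^{k+1} = 1.6204
Step 3: u-update.
u^{k+1} = 1.6758 - 0.6944 - 1.6204 = -0.6389
Step 4: Primal residual = |-0.6944 - 1.6204| = 2.3147


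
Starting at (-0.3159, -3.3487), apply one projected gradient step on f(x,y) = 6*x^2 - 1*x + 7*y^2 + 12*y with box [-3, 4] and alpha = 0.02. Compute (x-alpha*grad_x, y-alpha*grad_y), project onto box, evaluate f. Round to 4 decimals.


Step 1: Compute gradient at (-0.3159, -3.3487).
grad_x = 2*6*-0.3159 - 1 = -4.7908
grad_y = 2*7*-3.3487 + 12 = -34.8818
Step 2: Gradient step.
x_raw = -0.3159 - 0.02*-4.7908 = -0.2201
y_raw = -3.3487 - 0.02*-34.8818 = -2.6511
Step 3: Project onto [-3, 4].
x_proj = clip(-0.2201) = -0.2201
y_proj = clip(-2.6511) = -2.6511
Step 4: Evaluate f.
f(-0.2201, -2.6511) = 17.8949


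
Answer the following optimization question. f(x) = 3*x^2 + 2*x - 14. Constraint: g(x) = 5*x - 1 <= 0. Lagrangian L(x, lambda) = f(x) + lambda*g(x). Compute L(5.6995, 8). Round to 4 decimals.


Step 1: Evaluate f(x).
f(5.6995) = 3*5.6995^2 + 2*5.6995 - 14 = 94.8519
Step 2: Evaluate g(x).
g(5.6995) = 5*5.6995 - 1 = 27.4975
Step 3: Compute Lagrangian.
L = 94.8519 + 8*27.4975 = 314.8319


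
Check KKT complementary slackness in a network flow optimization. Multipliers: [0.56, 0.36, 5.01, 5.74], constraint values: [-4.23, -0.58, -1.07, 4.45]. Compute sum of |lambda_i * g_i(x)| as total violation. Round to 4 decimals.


KKT complementary slackness check:
lambda_1 * g_1 = 0.56 * -4.23 = -2.3688
lambda_2 * g_2 = 0.36 * -0.58 = -0.2088
lambda_3 * g_3 = 5.01 * -1.07 = -5.3607
lambda_4 * g_4 = 5.74 * 4.45 = 25.543
Total violation = 2.3688 + 0.2088 + 5.3607 + 25.543 = 33.4813


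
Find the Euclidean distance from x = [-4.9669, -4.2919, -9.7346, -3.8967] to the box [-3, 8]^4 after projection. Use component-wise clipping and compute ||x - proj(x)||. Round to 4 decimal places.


Project each component onto [-3, 8].
clip(-4.9669) = -3.0, clip(-4.2919) = -3.0, clip(-9.7346) = -3.0, clip(-3.8967) = -3.0
Projection = [-3.0, -3.0, -3.0, -3.0]
Squared diffs: [3.8687, 1.669, 45.3548, 0.8041]
Distance = sqrt(51.6966) = 7.19


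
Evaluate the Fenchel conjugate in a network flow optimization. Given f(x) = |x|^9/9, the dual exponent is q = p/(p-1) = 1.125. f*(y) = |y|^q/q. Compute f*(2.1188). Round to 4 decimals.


The conjugate exponent q satisfies 1/p + 1/q = 1.
p = 9, so q = 9/(9 - 1) = 1.125
|y|^q = 2.1188^1.125 = 2.3273
f*(2.1188) = 2.3273 / 1.125 = 2.0687


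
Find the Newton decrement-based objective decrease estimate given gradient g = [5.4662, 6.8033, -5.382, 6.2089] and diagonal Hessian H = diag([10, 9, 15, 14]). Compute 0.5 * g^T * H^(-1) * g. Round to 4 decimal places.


Step 1: H is diagonal, so H^(-1) * g = [0.5466, 0.7559, -0.3588, 0.4435].
Step 2: g^T H^(-1) g = sum_i g_i^2 / H_ii
  = (5.4662)^2/10 + (6.8033)^2/9 + (-5.382)^2/15 + (6.2089)^2/14
  = 2.9879 + 5.1428 + 1.9311 + 2.7536 = 12.8154
Step 3: Objective decrease = 0.5 * g^T H^(-1) g = 6.4077


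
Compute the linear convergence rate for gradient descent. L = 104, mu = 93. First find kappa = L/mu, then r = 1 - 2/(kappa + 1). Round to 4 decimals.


Step 1: Compute the condition number.
kappa = L/mu = 104/93 = 1.1183
Step 2: Compute the convergence rate.
r = 1 - 2/(kappa + 1) = 1 - 2*mu/(L + mu) = (L - mu)/(L + mu) = 11/197 = 0.0558


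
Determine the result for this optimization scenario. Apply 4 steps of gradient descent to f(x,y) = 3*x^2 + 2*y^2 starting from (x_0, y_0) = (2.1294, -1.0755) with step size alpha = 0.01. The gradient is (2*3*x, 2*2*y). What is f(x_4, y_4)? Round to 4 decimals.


Gradient descent on f(x,y) = 3*x^2 + 2*y^2.
Starting point: (2.1294, -1.0755), alpha = 0.01
Step 1: grad_x = 2*3*2.1294 = 12.7764, grad_y = 2*2*-1.0755 = -4.302
  x_1 = 2.1294 - 0.01*12.7764 = 2.0016
  y_1 = -1.0755 - 0.01*-4.302 = -1.0325
Step 2: grad_x = 2*3*2.0016 = 12.0098, grad_y = 2*2*-1.0325 = -4.1299
  x_2 = 2.0016 - 0.01*12.0098 = 1.8815
  y_2 = -1.0325 - 0.01*-4.1299 = -0.9912
Step 3: grad_x = 2*3*1.8815 = 11.2892, grad_y = 2*2*-0.9912 = -3.9647
  x_3 = 1.8815 - 0.01*11.2892 = 1.7686
  y_3 = -0.9912 - 0.01*-3.9647 = -0.9515
Step 4: grad_x = 2*3*1.7686 = 10.6119, grad_y = 2*2*-0.9515 = -3.8061
  x_4 = 1.7686 - 0.01*10.6119 = 1.6625
  y_4 = -0.9515 - 0.01*-3.8061 = -0.9135
f(1.6625, -0.9135) = 3*1.6625^2 + 2*(-0.9135)^2 = 9.9608


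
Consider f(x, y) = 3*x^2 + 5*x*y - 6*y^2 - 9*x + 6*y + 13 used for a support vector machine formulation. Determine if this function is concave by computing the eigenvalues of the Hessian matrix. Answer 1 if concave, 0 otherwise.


The Hessian of f(x,y) = 3*x^2 + 5*x*y - 6*y^2 - 9*x + 6*y + 13 is:
H = [[6, 5], [5, -12]]
Trace = 6 - 12 = -6
Determinant = 6*-12 - (5)^2 = -97
Discriminant = (-6)^2 - 4*-97 = 424.0
Eigenvalues: lambda_1 = -13.2956, lambda_2 = 7.2956
The function is not concave.

0


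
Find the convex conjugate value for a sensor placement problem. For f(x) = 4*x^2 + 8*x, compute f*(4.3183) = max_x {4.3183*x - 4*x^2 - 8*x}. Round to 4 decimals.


f*(y) = sup_x {y*x - a*x^2 - b*x} = sup_x {(y-b)*x - a*x^2}
FOC: (y - b) - 2a*x = 0 => x* = (y - b)/(2a)
x* = (4.3183 - 8)/(2*4) = -0.4602
f*(4.3183) = (y-b)^2/(4a) = (4.3183 - 8)^2/(4*4)
= 13.5549/16 = 0.8472


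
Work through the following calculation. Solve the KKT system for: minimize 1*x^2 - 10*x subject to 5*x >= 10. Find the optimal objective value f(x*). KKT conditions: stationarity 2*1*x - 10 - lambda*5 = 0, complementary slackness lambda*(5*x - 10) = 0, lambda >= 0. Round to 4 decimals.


Step 1: Try lambda = 0 (constraint inactive).
Stationarity: 2*1*x - 10 = 0
x* = 10/(2*1) = 5.0
Check constraint: 5*5.0 = 25.0 >= 10 -- satisfied.
Step 2: Compute optimal value.
f(x*) = 1*5.0^2 - 10*5.0 = -25.0


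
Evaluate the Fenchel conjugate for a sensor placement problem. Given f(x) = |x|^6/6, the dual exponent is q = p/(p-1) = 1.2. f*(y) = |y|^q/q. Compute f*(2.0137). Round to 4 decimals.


The conjugate exponent q satisfies 1/p + 1/q = 1.
p = 6, so q = 6/(6 - 1) = 1.2
|y|^q = 2.0137^1.2 = 2.3163
f*(2.0137) = 2.3163 / 1.2 = 1.9302


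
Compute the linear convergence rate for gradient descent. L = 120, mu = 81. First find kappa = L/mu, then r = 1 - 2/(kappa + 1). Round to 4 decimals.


Step 1: Compute the condition number.
kappa = L/mu = 120/81 = 1.4815
Step 2: Compute the convergence rate.
r = 1 - 2/(kappa + 1) = 1 - 2*mu/(L + mu) = (L - mu)/(L + mu) = 39/201 = 0.194


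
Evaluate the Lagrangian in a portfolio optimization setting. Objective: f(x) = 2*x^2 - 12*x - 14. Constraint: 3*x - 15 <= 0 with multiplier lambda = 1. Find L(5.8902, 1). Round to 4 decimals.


Step 1: Evaluate f(x).
f(5.8902) = 2*5.8902^2 - 12*5.8902 - 14 = -15.2935
Step 2: Evaluate g(x).
g(5.8902) = 3*5.8902 - 15 = 2.6706
Step 3: Compute Lagrangian.
L = -15.2935 + 1*2.6706 = -12.6229


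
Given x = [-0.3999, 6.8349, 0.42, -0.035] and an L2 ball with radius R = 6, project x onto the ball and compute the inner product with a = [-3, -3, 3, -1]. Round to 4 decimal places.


Step 1: Compute ||x|| (intermediates to 6 decimals).
||x|| = sqrt((-0.3999)^2 + 6.8349^2 + 0.42^2 + (-0.035)^2) = 6.859548
Step 2: Project.
Since ||x|| > R, scale = R/||x|| = 6/6.859548 = 0.874693, proj(x) = scale * x
proj(x) = [-0.34979, 5.978439, 0.367371, -0.030614]
Step 3: Dot product.
a^T * proj(x) = -3*(-0.34979) - 3*5.978439 + 3*0.367371 - 1*(-0.030614) = -15.7532


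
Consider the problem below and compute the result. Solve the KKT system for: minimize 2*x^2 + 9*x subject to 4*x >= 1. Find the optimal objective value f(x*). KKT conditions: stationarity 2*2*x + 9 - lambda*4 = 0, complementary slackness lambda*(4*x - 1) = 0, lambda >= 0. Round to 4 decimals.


Step 1: Try lambda = 0 (constraint inactive).
x_unc = -9/(2*2) = -2.25
Check: 4*-2.25 = -9.0 < 1 -- violated!
Step 2: Constraint must be active: 4*x = 1
x* = 1/4 = 0.25
lambda = (2*2*0.25 + 9)/4 = 2.5
Step 3: Compute optimal value.
f(x*) = 2*0.25^2 + 9*0.25 = 2.375


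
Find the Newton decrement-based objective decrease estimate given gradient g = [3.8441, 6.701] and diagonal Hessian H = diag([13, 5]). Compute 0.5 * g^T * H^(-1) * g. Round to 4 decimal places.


Step 1: H is diagonal, so H^(-1) * g = [0.2957, 1.3402].
Step 2: g^T H^(-1) g = sum_i g_i^2 / H_ii
  = (3.8441)^2/13 + (6.701)^2/5
  = 1.1367 + 8.9807 = 10.1174
Step 3: Objective decrease = 0.5 * g^T H^(-1) g = 5.0587


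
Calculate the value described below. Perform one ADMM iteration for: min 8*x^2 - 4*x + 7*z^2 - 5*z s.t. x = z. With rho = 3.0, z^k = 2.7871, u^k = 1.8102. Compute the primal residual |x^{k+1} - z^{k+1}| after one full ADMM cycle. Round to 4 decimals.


ADMM iteration with rho = 3.0, z^k = 2.7871, u^k = 1.8102
Step 1: x-update.
Minimize 8*x^2 - 4*x + (3.0/2)*(x - 2.7871 + 1.8102)^2
FOC: (2*8 + 3.0)*x = 4 + 3.0*(2.7871 - 1.8102)
x^{k+1} = 0.3648
Step 2: z-update.
Minimize 7*z^2 - 5*z + (3.0/2)*(0.3648 - z + 1.8102)^2
FOC: (2*7 + 3.0)*z = 5 + 3.0*(0.3648 + 1.8102)
z^{k+1} = 0.6779
Step 3: u-update.
u^{k+1} = 1.8102 + 0.3648 - 0.6779 = 1.497
Step 4: Primal residual = |0.3648 - 0.6779| = 0.3132


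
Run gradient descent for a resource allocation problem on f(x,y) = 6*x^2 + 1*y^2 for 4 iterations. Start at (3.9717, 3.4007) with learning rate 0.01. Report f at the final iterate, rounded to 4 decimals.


Gradient descent on f(x,y) = 6*x^2 + 1*y^2.
Starting point: (3.9717, 3.4007), alpha = 0.01
Step 1: grad_x = 2*6*3.9717 = 47.6604, grad_y = 2*1*3.4007 = 6.8014
  x_1 = 3.9717 - 0.01*47.6604 = 3.4951
  y_1 = 3.4007 - 0.01*6.8014 = 3.3327
Step 2: grad_x = 2*6*3.4951 = 41.9412, grad_y = 2*1*3.3327 = 6.6654
  x_2 = 3.4951 - 0.01*41.9412 = 3.0757
  y_2 = 3.3327 - 0.01*6.6654 = 3.266
Step 3: grad_x = 2*6*3.0757 = 36.9082, grad_y = 2*1*3.266 = 6.5321
  x_3 = 3.0757 - 0.01*36.9082 = 2.7066
  y_3 = 3.266 - 0.01*6.5321 = 3.2007
Step 4: grad_x = 2*6*2.7066 = 32.4792, grad_y = 2*1*3.2007 = 6.4014
  x_4 = 2.7066 - 0.01*32.4792 = 2.3818
  y_4 = 3.2007 - 0.01*6.4014 = 3.1367
f(2.3818, 3.1367) = 6*2.3818^2 + 1*3.1367^2 = 43.877


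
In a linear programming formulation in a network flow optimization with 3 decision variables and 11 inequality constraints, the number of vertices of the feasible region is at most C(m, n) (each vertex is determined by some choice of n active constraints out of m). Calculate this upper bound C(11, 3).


Each vertex corresponds to some choice of n active constraints out of m, so the number of vertices is at most C(m, n) = m! / (n!(m-n)!).
m = 11, n = 3
Numerator: 11 * 10 * 9
Denominator: 3! = 6
C(11, 3) = 165


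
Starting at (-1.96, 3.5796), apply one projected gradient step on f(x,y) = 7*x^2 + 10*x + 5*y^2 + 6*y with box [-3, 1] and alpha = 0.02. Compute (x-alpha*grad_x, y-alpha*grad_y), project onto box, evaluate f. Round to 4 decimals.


Step 1: Compute gradient at (-1.96, 3.5796).
grad_x = 2*7*-1.96 + 10 = -17.44
grad_y = 2*5*3.5796 + 6 = 41.796
Step 2: Gradient step.
x_raw = -1.96 - 0.02*-17.44 = -1.6112
y_raw = 3.5796 - 0.02*41.796 = 2.7437
Step 3: Project onto [-3, 1].
x_proj = clip(-1.6112) = -1.6112
y_proj = clip(2.7437) = 1.0
Step 4: Evaluate f.
f(-1.6112, 1.0) = 13.0598


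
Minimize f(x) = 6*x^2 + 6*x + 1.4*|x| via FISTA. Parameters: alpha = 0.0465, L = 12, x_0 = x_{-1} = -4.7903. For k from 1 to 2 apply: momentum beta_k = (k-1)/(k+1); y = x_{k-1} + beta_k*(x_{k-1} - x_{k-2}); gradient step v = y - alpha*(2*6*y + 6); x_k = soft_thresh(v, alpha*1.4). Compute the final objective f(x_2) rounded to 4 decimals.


FISTA on f(x) = 6*x^2 + 6*x + 1.4*|x|
L = 12, alpha = 0.0465
Iteration 1: beta = 0.0, y = -4.7903 + 0.0*(-4.7903 + 4.7903) = -4.7903
  grad(y) = -51.4836, v = y - alpha*grad = -2.3963
  prox(v) = soft_thresh(-2.3963, 0.0651) = -2.3312
Iteration 2: beta = 0.3333, y = -2.3312 + 0.3333*(-2.3312 + 4.7903) = -1.5115
  grad(y) = -12.1382, v = y - alpha*grad = -0.9471
  prox(v) = soft_thresh(-0.9471, 0.0651) = -0.882
f(x_2) = 6*(-0.882)^2 + 6*(-0.882) + 1.4*|-0.882| = 0.6103


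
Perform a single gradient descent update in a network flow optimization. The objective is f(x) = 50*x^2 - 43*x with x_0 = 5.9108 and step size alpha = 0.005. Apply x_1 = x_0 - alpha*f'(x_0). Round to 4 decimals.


We compute the gradient at x_0 and apply the update.
f'(x) = 100*x - 43
f'(5.9108) = 100*5.9108 - 43 = 548.08
x_1 = 5.9108 - 0.005*548.08 = 3.1704


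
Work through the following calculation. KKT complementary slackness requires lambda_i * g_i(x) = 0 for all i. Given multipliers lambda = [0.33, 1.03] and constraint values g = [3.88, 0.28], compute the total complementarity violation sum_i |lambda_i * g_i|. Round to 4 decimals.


KKT complementary slackness check:
lambda_1 * g_1 = 0.33 * 3.88 = 1.2804
lambda_2 * g_2 = 1.03 * 0.28 = 0.2884
Total violation = 1.2804 + 0.2884 = 1.5688


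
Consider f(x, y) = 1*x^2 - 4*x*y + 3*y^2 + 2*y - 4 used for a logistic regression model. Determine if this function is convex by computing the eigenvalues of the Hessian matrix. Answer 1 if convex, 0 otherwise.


The Hessian of f(x,y) = 1*x^2 - 4*x*y + 3*y^2 + 2*y - 4 is:
H = [[2, -4], [-4, 6]]
Trace = 2 + 6 = 8
Determinant = 2*6 - (-4)^2 = -4
Discriminant = (8)^2 - 4*-4 = 80.0
Eigenvalues: lambda_1 = -0.4721, lambda_2 = 8.4721
The function is not convex.

0


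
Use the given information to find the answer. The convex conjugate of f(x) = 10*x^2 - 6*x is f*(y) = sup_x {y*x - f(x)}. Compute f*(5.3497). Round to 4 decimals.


f*(y) = sup_x {y*x - a*x^2 - b*x} = sup_x {(y-b)*x - a*x^2}
FOC: (y - b) - 2a*x = 0 => x* = (y - b)/(2a)
x* = (5.3497 + 6)/(2*10) = 0.5675
f*(5.3497) = (y-b)^2/(4a) = (5.3497 + 6)^2/(4*10)
= 128.8157/40 = 3.2204


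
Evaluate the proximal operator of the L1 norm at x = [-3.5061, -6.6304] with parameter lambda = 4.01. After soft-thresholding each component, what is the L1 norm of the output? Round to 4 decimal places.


Soft-thresholding with lambda = 4.01:
prox(-3.5061) = sign(-3.5061)*max(|-3.5061| - 4.01, 0) = 0.0
prox(-6.6304) = sign(-6.6304)*max(|-6.6304| - 4.01, 0) = -2.6204
prox(x) = [0.0, -2.6204]
||prox(x)||_1 = 0.0 + 2.6204 = 2.6204


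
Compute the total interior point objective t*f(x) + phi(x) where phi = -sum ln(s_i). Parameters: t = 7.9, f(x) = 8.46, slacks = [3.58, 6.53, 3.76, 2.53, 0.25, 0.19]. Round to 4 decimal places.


Step 1: Compute log-barrier.
ln values: [1.2754, 1.8764, 1.3244, 0.9282, -1.3863, -1.6607]
phi = -(1.2754 + 1.8764 + 1.3244 + 0.9282 - 1.3863 - 1.6607) = -2.3574
Step 2: Compute augmented objective.
t*f(x) = 7.9*8.46 = 66.834
Total = 66.834 - 2.3574 = 64.4766


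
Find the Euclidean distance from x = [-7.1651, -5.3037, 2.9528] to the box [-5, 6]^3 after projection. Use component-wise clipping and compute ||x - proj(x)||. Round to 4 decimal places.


Project each component onto [-5, 6].
clip(-7.1651) = -5.0, clip(-5.3037) = -5.0, clip(2.9528) = 2.9528
Projection = [-5.0, -5.0, 2.9528]
Squared diffs: [4.6877, 0.0922, 0.0]
Distance = sqrt(4.7799) = 2.1863


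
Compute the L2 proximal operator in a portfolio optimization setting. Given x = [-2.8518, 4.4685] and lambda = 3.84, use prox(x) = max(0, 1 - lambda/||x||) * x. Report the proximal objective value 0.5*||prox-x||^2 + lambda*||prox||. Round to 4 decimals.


Step 1: Compute ||x||.
||x|| = 5.301
Step 2: Compute scaling factor.
scale = max(0, 1 - 3.84/5.301) = 0.2756
Step 3: prox(x) = [-0.786, 1.2315]
||prox(x)|| = 1.461
Step 4: Proximal objective.
0.5*||prox-x||^2 = 7.3728
lambda*||prox|| = 5.6102
Total = 12.9829


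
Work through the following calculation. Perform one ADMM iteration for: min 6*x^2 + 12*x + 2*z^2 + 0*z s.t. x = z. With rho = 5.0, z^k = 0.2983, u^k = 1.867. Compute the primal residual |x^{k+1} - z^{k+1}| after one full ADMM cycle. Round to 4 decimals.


ADMM iteration with rho = 5.0, z^k = 0.2983, u^k = 1.867
Step 1: x-update.
Minimize 6*x^2 + 12*x + (5.0/2)*(x - 0.2983 + 1.867)^2
FOC: (2*6 + 5.0)*x = -12 + 5.0*(0.2983 - 1.867)
x^{k+1} = -1.1673
Step 2: z-update.
Minimize 2*z^2 + 0*z + (5.0/2)*(-1.1673 - z + 1.867)^2
FOC: (2*2 + 5.0)*z = 0 + 5.0*(-1.1673 + 1.867)
z^{k+1} = 0.3887
Step 3: u-update.
u^{k+1} = 1.867 - 1.1673 - 0.3887 = 0.311
Step 4: Primal residual = |-1.1673 - 0.3887| = 1.556


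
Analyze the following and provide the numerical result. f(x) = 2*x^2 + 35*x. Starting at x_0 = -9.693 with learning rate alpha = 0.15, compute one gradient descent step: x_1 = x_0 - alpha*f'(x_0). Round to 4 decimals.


We compute the gradient at x_0 and apply the update.
f'(x) = 4*x + 35
f'(-9.693) = 4*-9.693 + 35 = -3.772
x_1 = -9.693 - 0.15*-3.772 = -9.1272


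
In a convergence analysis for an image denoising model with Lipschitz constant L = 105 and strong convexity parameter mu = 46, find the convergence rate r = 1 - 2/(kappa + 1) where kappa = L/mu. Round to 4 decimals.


Step 1: Compute the condition number.
kappa = L/mu = 105/46 = 2.2826
Step 2: Compute the convergence rate.
r = 1 - 2/(kappa + 1) = 1 - 2*mu/(L + mu) = (L - mu)/(L + mu) = 59/151 = 0.3907


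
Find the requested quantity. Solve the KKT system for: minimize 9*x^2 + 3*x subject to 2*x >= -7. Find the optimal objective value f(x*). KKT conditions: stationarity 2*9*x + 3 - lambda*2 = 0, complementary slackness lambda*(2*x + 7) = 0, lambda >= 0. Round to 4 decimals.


Step 1: Try lambda = 0 (constraint inactive).
Stationarity: 2*9*x + 3 = 0
x* = -3/(2*9) = -1/6 = -0.1667 (rounded; the exact value -1/6 is used below)
Check constraint: 2*-0.1667 = -0.3334 >= -7 -- satisfied.
Step 2: Compute optimal value.
f(x*) = 9*(-1/6)^2 + 3*(-1/6) = -0.25


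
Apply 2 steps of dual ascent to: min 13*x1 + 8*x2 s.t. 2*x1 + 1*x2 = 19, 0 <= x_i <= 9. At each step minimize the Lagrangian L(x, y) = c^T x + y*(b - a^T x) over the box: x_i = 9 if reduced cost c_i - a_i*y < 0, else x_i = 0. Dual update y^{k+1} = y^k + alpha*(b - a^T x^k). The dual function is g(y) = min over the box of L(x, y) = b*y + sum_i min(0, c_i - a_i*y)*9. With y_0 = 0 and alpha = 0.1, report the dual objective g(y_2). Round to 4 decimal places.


Dual ascent for LP: min 13*x1 + 8*x2, 2*x1 + 1*x2 = 19, 0 <= x_i <= 9
Step 1: y^k = 0.0, reduced costs: (13.0, 8.0)
  x^k = (0.0, 0.0), subgradient = b - a^T x = 19.0
  y^{k+1} = 0.0 + 0.1*19.0 = 1.9
Step 2: y^k = 1.9, reduced costs: (9.2, 6.1)
  x^k = (0.0, 0.0), subgradient = b - a^T x = 19.0
  y^{k+1} = 1.9 + 0.1*19.0 = 3.8
Dual objective at y_2 = 3.8: reduced costs (5.4, 4.2), box minimizer x = (0.0, 0.0)
g(y_2) = b*y + (c1 - a1*y)*x1 + (c2 - a2*y)*x2 = 19*3.8 + 5.4*0.0 + 4.2*0.0 = 72.2 + 0.0 + 0.0 = 72.2


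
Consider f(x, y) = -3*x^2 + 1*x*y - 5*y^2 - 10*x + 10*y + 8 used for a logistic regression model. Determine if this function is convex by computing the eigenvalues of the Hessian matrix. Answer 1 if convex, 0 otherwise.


The Hessian of f(x,y) = -3*x^2 + 1*x*y - 5*y^2 - 10*x + 10*y + 8 is:
H = [[-6, 1], [1, -10]]
Trace = -6 - 10 = -16
Determinant = -6*-10 - (1)^2 = 59
Discriminant = (-16)^2 - 4*59 = 20.0
Eigenvalues: lambda_1 = -10.2361, lambda_2 = -5.7639
The function is not convex.

0


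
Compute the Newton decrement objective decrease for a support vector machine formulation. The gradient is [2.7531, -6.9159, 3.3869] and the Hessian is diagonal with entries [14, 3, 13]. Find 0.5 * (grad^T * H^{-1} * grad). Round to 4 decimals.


Step 1: H is diagonal, so H^(-1) * g = [0.1967, -2.3053, 0.2605].
Step 2: g^T H^(-1) g = sum_i g_i^2 / H_ii
  = (2.7531)^2/14 + (-6.9159)^2/3 + (3.3869)^2/13
  = 0.5414 + 15.9432 + 0.8824 = 17.367
Step 3: Objective decrease = 0.5 * g^T H^(-1) g = 8.6835


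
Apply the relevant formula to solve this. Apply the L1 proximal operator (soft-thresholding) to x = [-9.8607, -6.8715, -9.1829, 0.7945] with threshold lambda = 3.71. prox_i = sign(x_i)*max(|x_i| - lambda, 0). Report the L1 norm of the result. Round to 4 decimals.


Soft-thresholding with lambda = 3.71:
prox(-9.8607) = sign(-9.8607)*max(|-9.8607| - 3.71, 0) = -6.1507
prox(-6.8715) = sign(-6.8715)*max(|-6.8715| - 3.71, 0) = -3.1615
prox(-9.1829) = sign(-9.1829)*max(|-9.1829| - 3.71, 0) = -5.4729
prox(0.7945) = sign(0.7945)*max(|0.7945| - 3.71, 0) = 0.0
prox(x) = [-6.1507, -3.1615, -5.4729, 0.0]
||prox(x)||_1 = 6.1507 + 3.1615 + 5.4729 + 0.0 = 14.7851


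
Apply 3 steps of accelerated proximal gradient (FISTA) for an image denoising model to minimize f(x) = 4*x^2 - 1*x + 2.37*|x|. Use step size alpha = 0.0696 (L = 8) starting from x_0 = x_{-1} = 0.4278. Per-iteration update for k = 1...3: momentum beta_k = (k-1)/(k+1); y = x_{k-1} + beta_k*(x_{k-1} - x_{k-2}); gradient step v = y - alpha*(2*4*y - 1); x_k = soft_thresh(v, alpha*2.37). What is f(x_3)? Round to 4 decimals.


FISTA on f(x) = 4*x^2 - 1*x + 2.37*|x|
L = 8, alpha = 0.0696
Iteration 1: beta = 0.0, y = 0.4278 + 0.0*(0.4278 - 0.4278) = 0.4278
  grad(y) = 2.4224, v = y - alpha*grad = 0.2592
  prox(v) = soft_thresh(0.2592, 0.165) = 0.0942
Iteration 2: beta = 0.3333, y = 0.0942 + 0.3333*(0.0942 - 0.4278) = -0.0169
  grad(y) = -1.1355, v = y - alpha*grad = 0.0621
  prox(v) = soft_thresh(0.0621, 0.165) = 0.0
Iteration 3: beta = 0.5, y = 0.0 + 0.5*(0.0 - 0.0942) = -0.0471
  grad(y) = -1.377, v = y - alpha*grad = 0.0487
  prox(v) = soft_thresh(0.0487, 0.165) = 0.0
f(x_3) = 4*0.0^2 - 1*0.0 + 2.37*|0.0| = 0.0


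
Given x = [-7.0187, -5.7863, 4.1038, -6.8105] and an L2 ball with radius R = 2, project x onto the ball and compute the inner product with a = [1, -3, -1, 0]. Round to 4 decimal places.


Step 1: Compute ||x|| (intermediates to 6 decimals).
||x|| = sqrt((-7.0187)^2 + (-5.7863)^2 + 4.1038^2 + (-6.8105)^2) = 12.081701
Step 2: Project.
Since ||x|| > R, scale = R/||x|| = 2/12.081701 = 0.16554, proj(x) = scale * x
proj(x) = [-1.161876, -0.957864, 0.679343, -1.12741]
Step 3: Dot product.
a^T * proj(x) = 1*(-1.161876) - 3*(-0.957864) - 1*0.679343 + 0*(-1.12741) = 1.0324


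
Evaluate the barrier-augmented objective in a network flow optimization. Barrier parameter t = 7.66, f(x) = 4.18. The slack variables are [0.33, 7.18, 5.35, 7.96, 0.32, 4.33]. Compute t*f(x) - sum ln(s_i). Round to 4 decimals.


Step 1: Compute log-barrier.
ln values: [-1.1087, 1.9713, 1.6771, 2.0744, -1.1394, 1.4656]
phi = -(-1.1087 + 1.9713 + 1.6771 + 2.0744 - 1.1394 + 1.4656) = -4.9403
Step 2: Compute augmented objective.
t*f(x) = 7.66*4.18 = 32.0188
Total = 32.0188 - 4.9403 = 27.0785


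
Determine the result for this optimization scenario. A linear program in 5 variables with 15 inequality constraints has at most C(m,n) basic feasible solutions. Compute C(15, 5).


Each vertex corresponds to some choice of n active constraints out of m, so the number of vertices is at most C(m, n) = m! / (n!(m-n)!).
m = 15, n = 5
Numerator: 15 * 14 * 13 * 12 * 11
Denominator: 5! = 120
C(15, 5) = 3003


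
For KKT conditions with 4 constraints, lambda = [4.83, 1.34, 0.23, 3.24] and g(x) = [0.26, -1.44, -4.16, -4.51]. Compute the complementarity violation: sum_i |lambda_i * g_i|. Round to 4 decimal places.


KKT complementary slackness check:
lambda_1 * g_1 = 4.83 * 0.26 = 1.2558
lambda_2 * g_2 = 1.34 * -1.44 = -1.9296
lambda_3 * g_3 = 0.23 * -4.16 = -0.9568
lambda_4 * g_4 = 3.24 * -4.51 = -14.6124
Total violation = 1.2558 + 1.9296 + 0.9568 + 14.6124 = 18.7546


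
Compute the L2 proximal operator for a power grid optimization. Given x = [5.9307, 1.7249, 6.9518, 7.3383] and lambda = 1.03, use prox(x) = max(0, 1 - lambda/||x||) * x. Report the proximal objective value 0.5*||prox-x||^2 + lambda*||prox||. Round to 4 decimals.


Step 1: Compute ||x||.
||x|| = 11.846
Step 2: Compute scaling factor.
scale = max(0, 1 - 1.03/11.846) = 0.9131
Step 3: prox(x) = [5.415, 1.5749, 6.3473, 6.7002]
||prox(x)|| = 10.816
Step 4: Proximal objective.
0.5*||prox-x||^2 = 0.5305
lambda*||prox|| = 11.1405
Total = 11.6709


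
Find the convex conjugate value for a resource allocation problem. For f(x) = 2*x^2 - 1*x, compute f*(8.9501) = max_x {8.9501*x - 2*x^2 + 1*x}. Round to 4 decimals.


f*(y) = sup_x {y*x - a*x^2 - b*x} = sup_x {(y-b)*x - a*x^2}
FOC: (y - b) - 2a*x = 0 => x* = (y - b)/(2a)
x* = (8.9501 + 1)/(2*2) = 2.4875
f*(8.9501) = (y-b)^2/(4a) = (8.9501 + 1)^2/(4*2)
= 99.0045/8 = 12.3756


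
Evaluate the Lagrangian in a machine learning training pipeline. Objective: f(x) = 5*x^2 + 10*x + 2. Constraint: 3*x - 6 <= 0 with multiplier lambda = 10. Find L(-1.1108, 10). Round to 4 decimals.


Step 1: Evaluate f(x).
f(-1.1108) = 5*(-1.1108)^2 + 10*(-1.1108) + 2 = -2.9386
Step 2: Evaluate g(x).
g(-1.1108) = 3*-1.1108 - 6 = -9.3324
Step 3: Compute Lagrangian.
L = -2.9386 + 10*-9.3324 = -96.2626


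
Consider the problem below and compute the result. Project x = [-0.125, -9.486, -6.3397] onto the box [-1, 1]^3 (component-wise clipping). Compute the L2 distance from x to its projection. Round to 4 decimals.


Project each component onto [-1, 1].
clip(-0.125) = -0.125, clip(-9.486) = -1.0, clip(-6.3397) = -1.0
Projection = [-0.125, -1.0, -1.0]
Squared diffs: [0.0, 72.0122, 28.5124]
Distance = sqrt(100.5246) = 10.0262


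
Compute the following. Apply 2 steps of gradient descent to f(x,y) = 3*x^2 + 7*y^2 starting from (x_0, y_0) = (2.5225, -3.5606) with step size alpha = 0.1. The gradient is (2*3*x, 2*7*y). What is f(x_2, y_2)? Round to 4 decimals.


Gradient descent on f(x,y) = 3*x^2 + 7*y^2.
Starting point: (2.5225, -3.5606), alpha = 0.1
Step 1: grad_x = 2*3*2.5225 = 15.135, grad_y = 2*7*-3.5606 = -49.8484
  x_1 = 2.5225 - 0.1*15.135 = 1.009
  y_1 = -3.5606 - 0.1*-49.8484 = 1.4242
Step 2: grad_x = 2*3*1.009 = 6.054, grad_y = 2*7*1.4242 = 19.9394
  x_2 = 1.009 - 0.1*6.054 = 0.4036
  y_2 = 1.4242 - 0.1*19.9394 = -0.5697
f(0.4036, -0.5697) = 3*0.4036^2 + 7*(-0.5697)^2 = 2.7606


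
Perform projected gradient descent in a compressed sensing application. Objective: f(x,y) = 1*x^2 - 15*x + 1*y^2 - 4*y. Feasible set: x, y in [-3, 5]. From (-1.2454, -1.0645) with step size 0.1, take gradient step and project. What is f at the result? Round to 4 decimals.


Step 1: Compute gradient at (-1.2454, -1.0645).
grad_x = 2*1*-1.2454 - 15 = -17.4908
grad_y = 2*1*-1.0645 - 4 = -6.129
Step 2: Gradient step.
x_raw = -1.2454 - 0.1*-17.4908 = 0.5037
y_raw = -1.0645 - 0.1*-6.129 = -0.4516
Step 3: Project onto [-3, 5].
x_proj = clip(0.5037) = 0.5037
y_proj = clip(-0.4516) = -0.4516
Step 4: Evaluate f.
f(0.5037, -0.4516) = -5.2912


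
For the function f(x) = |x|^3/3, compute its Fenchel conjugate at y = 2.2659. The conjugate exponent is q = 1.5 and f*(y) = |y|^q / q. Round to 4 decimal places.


The conjugate exponent q satisfies 1/p + 1/q = 1.
p = 3, so q = 3/(3 - 1) = 1.5
|y|^q = 2.2659^1.5 = 3.4108
f*(2.2659) = 3.4108 / 1.5 = 2.2739


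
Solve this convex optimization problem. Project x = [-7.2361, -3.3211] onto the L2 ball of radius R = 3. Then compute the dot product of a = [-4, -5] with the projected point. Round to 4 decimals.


Step 1: Compute ||x|| (intermediates to 6 decimals).
||x|| = sqrt((-7.2361)^2 + (-3.3211)^2) = 7.961837
Step 2: Project.
Since ||x|| > R, scale = R/||x|| = 3/7.961837 = 0.376797, proj(x) = scale * x
proj(x) = [-2.726541, -1.251381]
Step 3: Dot product.
a^T * proj(x) = -4*(-2.726541) - 5*(-1.251381) = 17.1631


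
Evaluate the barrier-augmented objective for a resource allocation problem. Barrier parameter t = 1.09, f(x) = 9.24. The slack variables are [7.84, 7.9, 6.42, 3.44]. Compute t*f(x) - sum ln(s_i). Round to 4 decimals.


Step 1: Compute log-barrier.
ln values: [2.0592, 2.0669, 1.8594, 1.2355]
phi = -(2.0592 + 2.0669 + 1.8594 + 1.2355) = -7.221
Step 2: Compute augmented objective.
t*f(x) = 1.09*9.24 = 10.0716
Total = 10.0716 - 7.221 = 2.8506


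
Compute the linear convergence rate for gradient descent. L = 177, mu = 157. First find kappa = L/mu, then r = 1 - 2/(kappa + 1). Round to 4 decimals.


Step 1: Compute the condition number.
kappa = L/mu = 177/157 = 1.1274
Step 2: Compute the convergence rate.
r = 1 - 2/(kappa + 1) = 1 - 2*mu/(L + mu) = (L - mu)/(L + mu) = 20/334 = 0.0599


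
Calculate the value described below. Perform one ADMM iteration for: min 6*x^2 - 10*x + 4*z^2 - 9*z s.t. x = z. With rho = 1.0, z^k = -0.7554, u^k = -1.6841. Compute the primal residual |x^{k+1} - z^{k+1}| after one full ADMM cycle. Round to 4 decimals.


ADMM iteration with rho = 1.0, z^k = -0.7554, u^k = -1.6841
Step 1: x-update.
Minimize 6*x^2 - 10*x + (1.0/2)*(x + 0.7554 - 1.6841)^2
FOC: (2*6 + 1.0)*x = 10 + 1.0*(-0.7554 + 1.6841)
x^{k+1} = 0.8407
Step 2: z-update.
Minimize 4*z^2 - 9*z + (1.0/2)*(0.8407 - z - 1.6841)^2
FOC: (2*4 + 1.0)*z = 9 + 1.0*(0.8407 - 1.6841)
z^{k+1} = 0.9063
Step 3: u-update.
u^{k+1} = -1.6841 + 0.8407 - 0.9063 = -1.7497
Step 4: Primal residual = |0.8407 - 0.9063| = 0.0656


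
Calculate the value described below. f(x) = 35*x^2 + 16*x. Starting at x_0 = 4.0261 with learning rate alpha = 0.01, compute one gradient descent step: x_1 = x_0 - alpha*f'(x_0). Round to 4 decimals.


We compute the gradient at x_0 and apply the update.
f'(x) = 70*x + 16
f'(4.0261) = 70*4.0261 + 16 = 297.827
x_1 = 4.0261 - 0.01*297.827 = 1.0478


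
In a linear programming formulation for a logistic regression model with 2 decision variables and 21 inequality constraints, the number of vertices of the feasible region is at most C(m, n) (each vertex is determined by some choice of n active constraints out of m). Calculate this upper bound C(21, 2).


Each vertex corresponds to some choice of n active constraints out of m, so the number of vertices is at most C(m, n) = m! / (n!(m-n)!).
m = 21, n = 2
Numerator: 21 * 20
Denominator: 2! = 2
C(21, 2) = 210


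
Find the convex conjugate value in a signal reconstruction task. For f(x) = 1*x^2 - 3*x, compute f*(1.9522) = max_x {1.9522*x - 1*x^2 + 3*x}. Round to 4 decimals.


f*(y) = sup_x {y*x - a*x^2 - b*x} = sup_x {(y-b)*x - a*x^2}
FOC: (y - b) - 2a*x = 0 => x* = (y - b)/(2a)
x* = (1.9522 + 3)/(2*1) = 2.4761
f*(1.9522) = (y-b)^2/(4a) = (1.9522 + 3)^2/(4*1)
= 24.5243/4 = 6.1311


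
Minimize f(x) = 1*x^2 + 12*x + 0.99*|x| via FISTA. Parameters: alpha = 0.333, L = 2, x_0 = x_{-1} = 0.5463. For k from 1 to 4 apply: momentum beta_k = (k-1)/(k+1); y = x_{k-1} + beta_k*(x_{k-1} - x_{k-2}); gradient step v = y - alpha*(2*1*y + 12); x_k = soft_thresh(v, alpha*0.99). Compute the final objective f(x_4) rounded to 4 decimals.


FISTA on f(x) = 1*x^2 + 12*x + 0.99*|x|
L = 2, alpha = 0.333
Iteration 1: beta = 0.0, y = 0.5463 + 0.0*(0.5463 - 0.5463) = 0.5463
  grad(y) = 13.0926, v = y - alpha*grad = -3.8135
  prox(v) = soft_thresh(-3.8135, 0.3297) = -3.4839
Iteration 2: beta = 0.3333, y = -3.4839 + 0.3333*(-3.4839 - 0.5463) = -4.8273
  grad(y) = 2.3455, v = y - alpha*grad = -5.6083
  prox(v) = soft_thresh(-5.6083, 0.3297) = -5.2786
Iteration 3: beta = 0.5, y = -5.2786 + 0.5*(-5.2786 + 3.4839) = -6.176
  grad(y) = -0.352, v = y - alpha*grad = -6.0588
  prox(v) = soft_thresh(-6.0588, 0.3297) = -5.7291
Iteration 4: beta = 0.6, y = -5.7291 + 0.6*(-5.7291 + 5.2786) = -5.9994
  grad(y) = 0.0012, v = y - alpha*grad = -5.9998
  prox(v) = soft_thresh(-5.9998, 0.3297) = -5.6701
f(x_4) = 1*(-5.6701)^2 + 12*(-5.6701) + 0.99*|-5.6701| = -30.2778
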